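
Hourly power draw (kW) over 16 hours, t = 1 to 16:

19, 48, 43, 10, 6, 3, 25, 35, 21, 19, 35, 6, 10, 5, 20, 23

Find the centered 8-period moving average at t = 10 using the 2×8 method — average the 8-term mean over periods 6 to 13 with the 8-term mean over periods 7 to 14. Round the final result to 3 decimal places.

Sum over 6–13: 3 + 25 + 35 + 21 + 19 + 35 + 6 + 10 = 154
Sum over 7–14: 25 + 35 + 21 + 19 + 35 + 6 + 10 + 5 = 156
CMA at t=10 = (154 + 156) / (2·8) = 310 / 16 = 19.375

19.375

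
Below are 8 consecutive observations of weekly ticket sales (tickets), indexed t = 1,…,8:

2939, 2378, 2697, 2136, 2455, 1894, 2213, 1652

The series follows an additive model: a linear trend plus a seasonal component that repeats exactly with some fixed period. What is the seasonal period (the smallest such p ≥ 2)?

2

First differences y_{t+1} − y_t: -561, 319, -561, 319, -561, 319, …
The difference pattern repeats every 2 terms and not for any smaller step, so p = 2.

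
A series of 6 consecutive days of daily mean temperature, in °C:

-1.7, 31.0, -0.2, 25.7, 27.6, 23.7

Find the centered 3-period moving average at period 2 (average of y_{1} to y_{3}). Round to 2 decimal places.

9.70

Sum of periods 1–3: (-1.7) + 31.0 + (-0.2) = 29.1
Divide by 3: 29.1 / 3 = 9.70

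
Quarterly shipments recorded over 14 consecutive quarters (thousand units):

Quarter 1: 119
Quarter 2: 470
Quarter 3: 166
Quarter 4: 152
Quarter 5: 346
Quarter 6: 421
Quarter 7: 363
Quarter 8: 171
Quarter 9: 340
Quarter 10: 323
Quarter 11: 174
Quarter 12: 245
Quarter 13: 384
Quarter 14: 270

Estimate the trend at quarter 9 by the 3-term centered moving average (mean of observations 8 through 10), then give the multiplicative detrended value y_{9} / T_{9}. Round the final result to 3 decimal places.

1.223

Trend T_9 = (171 + 340 + 323) / 3 = 834/3 = 278.00000
Ratio to trend: 340 / 278.00000 = 1.223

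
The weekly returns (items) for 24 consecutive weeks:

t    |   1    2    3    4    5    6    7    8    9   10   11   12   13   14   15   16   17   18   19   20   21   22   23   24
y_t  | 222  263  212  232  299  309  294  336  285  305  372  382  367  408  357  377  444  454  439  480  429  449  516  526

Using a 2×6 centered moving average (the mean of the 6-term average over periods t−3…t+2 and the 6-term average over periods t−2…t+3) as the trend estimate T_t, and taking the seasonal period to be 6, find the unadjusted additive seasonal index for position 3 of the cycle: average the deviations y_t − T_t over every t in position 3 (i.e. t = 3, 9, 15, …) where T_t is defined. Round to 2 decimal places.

Season position 3 occurs at t = 9, 15, 21 (where T_t is defined).
t=9: T_9 = 322.9167; y_9 − T_9 = 285 − 322.9167 = -37.9167
t=15: T_15 = 395.1667; y_15 − T_15 = 357 − 395.1667 = -38.1667
t=21: T_21 = 467.1667; y_21 − T_21 = 429 − 467.1667 = -38.1667
Mean deviation: (-37.9167 + -38.1667 + -38.1667) / 3 = -38.08

-38.08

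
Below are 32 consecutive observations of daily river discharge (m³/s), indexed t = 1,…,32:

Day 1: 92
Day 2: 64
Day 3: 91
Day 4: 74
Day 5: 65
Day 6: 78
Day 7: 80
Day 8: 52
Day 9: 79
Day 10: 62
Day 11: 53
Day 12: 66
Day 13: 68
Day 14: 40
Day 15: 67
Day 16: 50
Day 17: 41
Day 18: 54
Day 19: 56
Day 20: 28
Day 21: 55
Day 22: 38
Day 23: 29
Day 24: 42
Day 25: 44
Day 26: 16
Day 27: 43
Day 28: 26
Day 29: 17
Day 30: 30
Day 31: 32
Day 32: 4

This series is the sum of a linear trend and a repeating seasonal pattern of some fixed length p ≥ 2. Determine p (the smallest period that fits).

6

First differences y_{t+1} − y_t: -28, 27, -17, -9, 13, 2, -28, 27, -17, -9, 13, 2, -28, 27, …
The difference pattern repeats every 6 terms and not for any smaller step, so p = 6.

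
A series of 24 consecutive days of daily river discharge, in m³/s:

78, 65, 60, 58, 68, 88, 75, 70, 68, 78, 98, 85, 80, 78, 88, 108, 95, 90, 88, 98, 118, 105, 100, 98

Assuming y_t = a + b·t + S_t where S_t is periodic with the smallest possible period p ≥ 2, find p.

5

First differences y_{t+1} − y_t: -13, -5, -2, 10, 20, -13, -5, -2, 10, 20, -13, -5, …
The difference pattern repeats every 5 terms and not for any smaller step, so p = 5.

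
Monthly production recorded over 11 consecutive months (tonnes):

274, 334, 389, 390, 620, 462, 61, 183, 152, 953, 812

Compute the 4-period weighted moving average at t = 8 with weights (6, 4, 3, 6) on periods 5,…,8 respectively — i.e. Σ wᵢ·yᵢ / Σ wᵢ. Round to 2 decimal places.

Weighted sum: 6·620 + 4·462 + 3·61 + 6·183 = 3720 + 1848 + 183 + 1098 = 6849
Weight total: 6 + 4 + 3 + 6 = 19
WMA = 6849 / 19 = 360.47

360.47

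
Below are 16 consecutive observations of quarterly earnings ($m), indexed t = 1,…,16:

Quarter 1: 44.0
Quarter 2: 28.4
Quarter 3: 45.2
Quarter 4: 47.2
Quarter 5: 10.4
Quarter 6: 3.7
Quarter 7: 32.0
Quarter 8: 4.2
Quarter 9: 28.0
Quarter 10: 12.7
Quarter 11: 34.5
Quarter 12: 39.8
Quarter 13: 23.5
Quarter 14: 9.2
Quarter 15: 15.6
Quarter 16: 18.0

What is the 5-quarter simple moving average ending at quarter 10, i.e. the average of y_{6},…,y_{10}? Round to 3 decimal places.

16.120

Sum of periods 6–10: 3.7 + 32.0 + 4.2 + 28.0 + 12.7 = 80.6
Divide by 5: 80.6 / 5 = 16.120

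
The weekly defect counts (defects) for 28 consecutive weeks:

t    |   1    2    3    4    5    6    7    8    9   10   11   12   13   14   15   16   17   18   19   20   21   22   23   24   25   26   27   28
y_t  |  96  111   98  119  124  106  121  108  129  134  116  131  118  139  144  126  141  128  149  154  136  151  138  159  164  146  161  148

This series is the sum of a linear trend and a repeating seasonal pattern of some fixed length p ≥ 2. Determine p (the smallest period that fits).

5

First differences y_{t+1} − y_t: 15, -13, 21, 5, -18, 15, -13, 21, 5, -18, 15, -13, …
The difference pattern repeats every 5 terms and not for any smaller step, so p = 5.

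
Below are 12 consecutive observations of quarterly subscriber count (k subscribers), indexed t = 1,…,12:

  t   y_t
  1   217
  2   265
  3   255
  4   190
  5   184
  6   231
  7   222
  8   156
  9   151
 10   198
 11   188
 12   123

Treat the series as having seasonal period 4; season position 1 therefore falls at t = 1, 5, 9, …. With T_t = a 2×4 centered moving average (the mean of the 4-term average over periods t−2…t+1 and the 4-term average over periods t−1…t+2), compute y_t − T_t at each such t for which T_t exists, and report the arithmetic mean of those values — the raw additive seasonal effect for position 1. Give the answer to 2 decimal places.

-26.69

Season position 1 occurs at t = 5, 9 (where T_t is defined).
t=5: T_5 = 210.8750; y_5 − T_5 = 184 − 210.8750 = -26.8750
t=9: T_9 = 177.5000; y_9 − T_9 = 151 − 177.5000 = -26.5000
Mean deviation: (-26.8750 + -26.5000) / 2 = -26.69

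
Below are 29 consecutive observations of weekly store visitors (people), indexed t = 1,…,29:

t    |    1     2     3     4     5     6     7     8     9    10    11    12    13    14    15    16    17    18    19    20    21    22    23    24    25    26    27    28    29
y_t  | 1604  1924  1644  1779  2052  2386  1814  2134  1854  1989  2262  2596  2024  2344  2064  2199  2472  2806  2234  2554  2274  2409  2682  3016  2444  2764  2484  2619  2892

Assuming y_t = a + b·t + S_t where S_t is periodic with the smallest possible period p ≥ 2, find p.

First differences y_{t+1} − y_t: 320, -280, 135, 273, 334, -572, 320, -280, 135, 273, 334, -572, 320, -280, …
The difference pattern repeats every 6 terms and not for any smaller step, so p = 6.

6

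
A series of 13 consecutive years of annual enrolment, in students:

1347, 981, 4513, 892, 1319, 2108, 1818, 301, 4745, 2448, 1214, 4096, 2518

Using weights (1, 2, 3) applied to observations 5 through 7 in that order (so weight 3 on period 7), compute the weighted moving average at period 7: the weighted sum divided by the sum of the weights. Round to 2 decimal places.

Weighted sum: 1·1319 + 2·2108 + 3·1818 = 1319 + 4216 + 5454 = 10989
Weight total: 1 + 2 + 3 = 6
WMA = 10989 / 6 = 1831.50

1831.50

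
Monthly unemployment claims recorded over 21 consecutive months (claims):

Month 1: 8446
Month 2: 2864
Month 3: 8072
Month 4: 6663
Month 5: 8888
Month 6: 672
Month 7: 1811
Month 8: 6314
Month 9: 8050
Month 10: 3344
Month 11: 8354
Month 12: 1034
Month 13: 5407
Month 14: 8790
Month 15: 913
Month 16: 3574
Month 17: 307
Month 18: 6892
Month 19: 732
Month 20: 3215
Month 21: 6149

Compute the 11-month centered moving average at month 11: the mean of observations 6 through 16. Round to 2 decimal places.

Sum of periods 6–16: 672 + 1811 + 6314 + 8050 + 3344 + 8354 + 1034 + 5407 + 8790 + 913 + 3574 = 48263
Divide by 11: 48263 / 11 = 4387.55

4387.55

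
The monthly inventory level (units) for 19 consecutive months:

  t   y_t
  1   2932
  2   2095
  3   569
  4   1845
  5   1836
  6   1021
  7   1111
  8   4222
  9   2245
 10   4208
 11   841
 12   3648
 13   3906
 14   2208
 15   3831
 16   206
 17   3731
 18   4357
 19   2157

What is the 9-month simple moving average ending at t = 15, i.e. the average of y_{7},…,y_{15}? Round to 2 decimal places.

2913.33

Sum of periods 7–15: 1111 + 4222 + 2245 + 4208 + 841 + 3648 + 3906 + 2208 + 3831 = 26220
Divide by 9: 26220 / 9 = 2913.33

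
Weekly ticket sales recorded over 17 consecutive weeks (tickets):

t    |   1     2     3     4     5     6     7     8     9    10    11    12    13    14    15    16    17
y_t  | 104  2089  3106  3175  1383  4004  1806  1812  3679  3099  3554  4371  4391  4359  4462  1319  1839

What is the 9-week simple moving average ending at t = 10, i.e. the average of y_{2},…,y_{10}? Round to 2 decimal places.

Sum of periods 2–10: 2089 + 3106 + 3175 + 1383 + 4004 + 1806 + 1812 + 3679 + 3099 = 24153
Divide by 9: 24153 / 9 = 2683.67

2683.67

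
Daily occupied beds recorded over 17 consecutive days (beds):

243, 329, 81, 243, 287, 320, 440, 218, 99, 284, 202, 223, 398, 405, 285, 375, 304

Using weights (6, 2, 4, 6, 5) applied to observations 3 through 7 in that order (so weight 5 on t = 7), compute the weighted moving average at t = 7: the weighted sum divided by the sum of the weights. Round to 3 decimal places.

271.304

Weighted sum: 6·81 + 2·243 + 4·287 + 6·320 + 5·440 = 486 + 486 + 1148 + 1920 + 2200 = 6240
Weight total: 6 + 2 + 4 + 6 + 5 = 23
WMA = 6240 / 23 = 271.304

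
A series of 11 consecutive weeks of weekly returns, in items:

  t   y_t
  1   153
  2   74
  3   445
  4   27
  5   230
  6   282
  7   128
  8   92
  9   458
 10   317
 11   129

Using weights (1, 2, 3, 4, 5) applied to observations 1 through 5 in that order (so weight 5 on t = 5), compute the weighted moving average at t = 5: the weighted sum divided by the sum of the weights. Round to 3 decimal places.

Weighted sum: 1·153 + 2·74 + 3·445 + 4·27 + 5·230 = 153 + 148 + 1335 + 108 + 1150 = 2894
Weight total: 1 + 2 + 3 + 4 + 5 = 15
WMA = 2894 / 15 = 192.933

192.933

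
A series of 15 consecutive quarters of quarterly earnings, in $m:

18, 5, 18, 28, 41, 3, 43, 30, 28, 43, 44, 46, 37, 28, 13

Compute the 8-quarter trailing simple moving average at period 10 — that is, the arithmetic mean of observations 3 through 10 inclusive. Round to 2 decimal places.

Sum of periods 3–10: 18 + 28 + 41 + 3 + 43 + 30 + 28 + 43 = 234
Divide by 8: 234 / 8 = 29.25

29.25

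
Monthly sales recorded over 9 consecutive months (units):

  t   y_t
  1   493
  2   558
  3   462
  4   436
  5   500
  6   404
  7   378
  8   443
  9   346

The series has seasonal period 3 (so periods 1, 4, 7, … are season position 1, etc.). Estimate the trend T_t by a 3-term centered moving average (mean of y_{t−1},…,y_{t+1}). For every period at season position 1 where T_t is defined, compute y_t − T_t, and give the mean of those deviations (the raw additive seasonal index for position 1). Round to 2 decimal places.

-30.17

Season position 1 occurs at t = 4, 7 (where T_t is defined).
t=4: T_4 = 466.0000; y_4 − T_4 = 436 − 466.0000 = -30.0000
t=7: T_7 = 408.3333; y_7 − T_7 = 378 − 408.3333 = -30.3333
Mean deviation: (-30.0000 + -30.3333) / 2 = -30.17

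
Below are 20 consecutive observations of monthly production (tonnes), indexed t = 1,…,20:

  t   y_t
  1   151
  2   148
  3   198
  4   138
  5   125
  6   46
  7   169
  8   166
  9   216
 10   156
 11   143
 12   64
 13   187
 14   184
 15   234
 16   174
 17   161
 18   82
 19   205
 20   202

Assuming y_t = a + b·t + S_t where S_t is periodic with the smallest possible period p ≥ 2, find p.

6

First differences y_{t+1} − y_t: -3, 50, -60, -13, -79, 123, -3, 50, -60, -13, -79, 123, -3, 50, …
The difference pattern repeats every 6 terms and not for any smaller step, so p = 6.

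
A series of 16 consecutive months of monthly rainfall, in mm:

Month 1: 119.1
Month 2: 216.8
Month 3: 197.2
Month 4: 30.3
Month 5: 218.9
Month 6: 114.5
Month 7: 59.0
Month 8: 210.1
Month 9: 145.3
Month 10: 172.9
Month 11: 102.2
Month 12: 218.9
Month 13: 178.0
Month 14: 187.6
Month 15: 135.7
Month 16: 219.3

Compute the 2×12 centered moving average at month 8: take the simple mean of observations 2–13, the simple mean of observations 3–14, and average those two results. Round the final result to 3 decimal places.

Sum over 2–13: 216.8 + 197.2 + 30.3 + 218.9 + 114.5 + 59.0 + 210.1 + 145.3 + 172.9 + 102.2 + 218.9 + 178.0 = 1864.1
Sum over 3–14: 197.2 + 30.3 + 218.9 + 114.5 + 59.0 + 210.1 + 145.3 + 172.9 + 102.2 + 218.9 + 178.0 + 187.6 = 1834.9
CMA at t=8 = (1864.1 + 1834.9) / (2·12) = 3699.0 / 24 = 154.125

154.125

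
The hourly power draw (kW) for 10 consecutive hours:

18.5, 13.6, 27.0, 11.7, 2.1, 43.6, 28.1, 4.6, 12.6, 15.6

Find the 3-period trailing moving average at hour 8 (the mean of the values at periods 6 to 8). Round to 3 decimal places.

Sum of periods 6–8: 43.6 + 28.1 + 4.6 = 76.3
Divide by 3: 76.3 / 3 = 25.433

25.433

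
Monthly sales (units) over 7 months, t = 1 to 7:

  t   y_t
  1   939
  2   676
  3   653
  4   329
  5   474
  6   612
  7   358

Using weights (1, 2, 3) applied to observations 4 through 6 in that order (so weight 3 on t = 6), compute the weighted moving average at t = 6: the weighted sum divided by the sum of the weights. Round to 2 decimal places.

518.83

Weighted sum: 1·329 + 2·474 + 3·612 = 329 + 948 + 1836 = 3113
Weight total: 1 + 2 + 3 = 6
WMA = 3113 / 6 = 518.83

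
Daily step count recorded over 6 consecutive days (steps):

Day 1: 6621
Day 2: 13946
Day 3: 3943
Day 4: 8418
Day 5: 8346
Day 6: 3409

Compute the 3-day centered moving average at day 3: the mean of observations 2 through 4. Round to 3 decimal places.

8769.000

Sum of periods 2–4: 13946 + 3943 + 8418 = 26307
Divide by 3: 26307 / 3 = 8769.000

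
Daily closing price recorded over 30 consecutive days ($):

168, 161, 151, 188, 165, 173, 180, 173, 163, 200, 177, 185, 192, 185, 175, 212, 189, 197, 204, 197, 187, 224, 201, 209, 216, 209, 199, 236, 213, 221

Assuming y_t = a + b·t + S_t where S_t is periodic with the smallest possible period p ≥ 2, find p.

First differences y_{t+1} − y_t: -7, -10, 37, -23, 8, 7, -7, -10, 37, -23, 8, 7, -7, -10, …
The difference pattern repeats every 6 terms and not for any smaller step, so p = 6.

6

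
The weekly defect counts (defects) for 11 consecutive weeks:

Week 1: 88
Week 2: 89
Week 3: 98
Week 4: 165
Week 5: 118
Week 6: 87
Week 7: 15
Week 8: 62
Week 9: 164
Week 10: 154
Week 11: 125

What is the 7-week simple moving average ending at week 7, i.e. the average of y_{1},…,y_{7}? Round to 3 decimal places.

Sum of periods 1–7: 88 + 89 + 98 + 165 + 118 + 87 + 15 = 660
Divide by 7: 660 / 7 = 94.286

94.286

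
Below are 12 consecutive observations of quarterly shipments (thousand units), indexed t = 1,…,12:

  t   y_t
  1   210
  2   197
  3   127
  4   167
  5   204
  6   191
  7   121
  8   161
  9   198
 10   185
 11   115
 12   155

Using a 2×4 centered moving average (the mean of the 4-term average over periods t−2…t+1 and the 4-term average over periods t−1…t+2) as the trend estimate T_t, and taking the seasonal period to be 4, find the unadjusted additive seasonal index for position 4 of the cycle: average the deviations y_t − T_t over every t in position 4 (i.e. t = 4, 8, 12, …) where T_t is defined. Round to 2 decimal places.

Season position 4 occurs at t = 4, 8 (where T_t is defined).
t=4: T_4 = 173.0000; y_4 − T_4 = 167 − 173.0000 = -6.0000
t=8: T_8 = 167.0000; y_8 − T_8 = 161 − 167.0000 = -6.0000
Mean deviation: (-6.0000 + -6.0000) / 2 = -6.00

-6.00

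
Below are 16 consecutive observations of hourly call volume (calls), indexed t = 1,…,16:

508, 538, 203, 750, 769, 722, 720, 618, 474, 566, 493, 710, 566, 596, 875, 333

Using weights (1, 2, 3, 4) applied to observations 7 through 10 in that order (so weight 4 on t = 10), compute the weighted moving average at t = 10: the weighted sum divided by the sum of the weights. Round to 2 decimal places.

564.20

Weighted sum: 1·720 + 2·618 + 3·474 + 4·566 = 720 + 1236 + 1422 + 2264 = 5642
Weight total: 1 + 2 + 3 + 4 = 10
WMA = 5642 / 10 = 564.20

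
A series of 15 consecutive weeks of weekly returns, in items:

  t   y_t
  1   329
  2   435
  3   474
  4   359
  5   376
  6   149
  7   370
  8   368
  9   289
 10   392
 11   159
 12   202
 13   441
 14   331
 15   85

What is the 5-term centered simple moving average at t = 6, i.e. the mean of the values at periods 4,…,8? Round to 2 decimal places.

Sum of periods 4–8: 359 + 376 + 149 + 370 + 368 = 1622
Divide by 5: 1622 / 5 = 324.40

324.40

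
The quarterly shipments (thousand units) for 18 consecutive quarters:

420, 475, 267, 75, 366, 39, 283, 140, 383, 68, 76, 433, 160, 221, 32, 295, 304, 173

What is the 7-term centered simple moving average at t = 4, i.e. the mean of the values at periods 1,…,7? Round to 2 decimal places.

275.00

Sum of periods 1–7: 420 + 475 + 267 + 75 + 366 + 39 + 283 = 1925
Divide by 7: 1925 / 7 = 275.00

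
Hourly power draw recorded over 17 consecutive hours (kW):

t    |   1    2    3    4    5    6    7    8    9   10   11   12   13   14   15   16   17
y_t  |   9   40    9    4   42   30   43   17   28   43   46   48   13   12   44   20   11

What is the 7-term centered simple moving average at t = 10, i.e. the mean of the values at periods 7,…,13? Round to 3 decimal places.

34.000

Sum of periods 7–13: 43 + 17 + 28 + 43 + 46 + 48 + 13 = 238
Divide by 7: 238 / 7 = 34.000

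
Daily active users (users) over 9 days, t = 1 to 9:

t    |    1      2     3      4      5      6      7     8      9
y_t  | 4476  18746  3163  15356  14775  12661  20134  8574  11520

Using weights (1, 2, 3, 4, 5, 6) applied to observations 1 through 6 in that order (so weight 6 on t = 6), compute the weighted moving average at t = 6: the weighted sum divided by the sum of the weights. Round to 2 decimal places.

12510.57

Weighted sum: 1·4476 + 2·18746 + 3·3163 + 4·15356 + 5·14775 + 6·12661 = 4476 + 37492 + 9489 + 61424 + 73875 + 75966 = 262722
Weight total: 1 + 2 + 3 + 4 + 5 + 6 = 21
WMA = 262722 / 21 = 12510.57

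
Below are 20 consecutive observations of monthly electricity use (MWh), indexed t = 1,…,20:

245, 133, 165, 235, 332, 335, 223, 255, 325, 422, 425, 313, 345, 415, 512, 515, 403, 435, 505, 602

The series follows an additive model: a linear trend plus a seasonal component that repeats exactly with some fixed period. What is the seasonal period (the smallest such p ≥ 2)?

First differences y_{t+1} − y_t: -112, 32, 70, 97, 3, -112, 32, 70, 97, 3, -112, 32, …
The difference pattern repeats every 5 terms and not for any smaller step, so p = 5.

5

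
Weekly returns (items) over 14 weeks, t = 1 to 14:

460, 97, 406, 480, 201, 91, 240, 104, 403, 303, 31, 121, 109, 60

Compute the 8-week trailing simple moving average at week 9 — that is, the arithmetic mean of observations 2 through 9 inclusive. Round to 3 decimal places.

Sum of periods 2–9: 97 + 406 + 480 + 201 + 91 + 240 + 104 + 403 = 2022
Divide by 8: 2022 / 8 = 252.750

252.750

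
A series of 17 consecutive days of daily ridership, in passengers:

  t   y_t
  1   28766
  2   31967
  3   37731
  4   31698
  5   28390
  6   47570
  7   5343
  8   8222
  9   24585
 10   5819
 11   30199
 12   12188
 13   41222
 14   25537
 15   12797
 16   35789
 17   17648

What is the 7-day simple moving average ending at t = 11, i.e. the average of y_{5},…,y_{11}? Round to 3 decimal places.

Sum of periods 5–11: 28390 + 47570 + 5343 + 8222 + 24585 + 5819 + 30199 = 150128
Divide by 7: 150128 / 7 = 21446.857

21446.857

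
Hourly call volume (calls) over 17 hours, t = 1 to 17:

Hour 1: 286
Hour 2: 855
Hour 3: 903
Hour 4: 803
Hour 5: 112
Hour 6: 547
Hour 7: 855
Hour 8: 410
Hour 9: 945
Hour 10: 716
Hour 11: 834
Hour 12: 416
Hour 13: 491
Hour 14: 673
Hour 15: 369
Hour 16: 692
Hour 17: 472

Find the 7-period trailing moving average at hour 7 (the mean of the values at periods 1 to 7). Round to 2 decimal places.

Sum of periods 1–7: 286 + 855 + 903 + 803 + 112 + 547 + 855 = 4361
Divide by 7: 4361 / 7 = 623.00

623.00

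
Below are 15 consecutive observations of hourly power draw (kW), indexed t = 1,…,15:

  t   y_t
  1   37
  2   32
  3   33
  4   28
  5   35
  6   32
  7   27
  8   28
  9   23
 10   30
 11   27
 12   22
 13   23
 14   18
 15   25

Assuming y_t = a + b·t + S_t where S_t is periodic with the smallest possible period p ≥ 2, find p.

5

First differences y_{t+1} − y_t: -5, 1, -5, 7, -3, -5, 1, -5, 7, -3, -5, 1, …
The difference pattern repeats every 5 terms and not for any smaller step, so p = 5.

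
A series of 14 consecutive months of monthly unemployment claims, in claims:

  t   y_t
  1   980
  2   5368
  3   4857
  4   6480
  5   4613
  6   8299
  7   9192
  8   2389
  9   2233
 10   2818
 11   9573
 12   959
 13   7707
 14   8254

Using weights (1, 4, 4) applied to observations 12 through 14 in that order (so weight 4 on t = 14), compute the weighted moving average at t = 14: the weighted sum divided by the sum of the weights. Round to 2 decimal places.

Weighted sum: 1·959 + 4·7707 + 4·8254 = 959 + 30828 + 33016 = 64803
Weight total: 1 + 4 + 4 = 9
WMA = 64803 / 9 = 7200.33

7200.33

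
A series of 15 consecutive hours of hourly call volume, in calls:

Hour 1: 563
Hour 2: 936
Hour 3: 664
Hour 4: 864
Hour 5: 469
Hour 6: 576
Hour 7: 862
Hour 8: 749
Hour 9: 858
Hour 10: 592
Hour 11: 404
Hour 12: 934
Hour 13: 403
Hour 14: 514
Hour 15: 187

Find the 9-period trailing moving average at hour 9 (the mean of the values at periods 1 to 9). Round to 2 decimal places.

726.78

Sum of periods 1–9: 563 + 936 + 664 + 864 + 469 + 576 + 862 + 749 + 858 = 6541
Divide by 9: 6541 / 9 = 726.78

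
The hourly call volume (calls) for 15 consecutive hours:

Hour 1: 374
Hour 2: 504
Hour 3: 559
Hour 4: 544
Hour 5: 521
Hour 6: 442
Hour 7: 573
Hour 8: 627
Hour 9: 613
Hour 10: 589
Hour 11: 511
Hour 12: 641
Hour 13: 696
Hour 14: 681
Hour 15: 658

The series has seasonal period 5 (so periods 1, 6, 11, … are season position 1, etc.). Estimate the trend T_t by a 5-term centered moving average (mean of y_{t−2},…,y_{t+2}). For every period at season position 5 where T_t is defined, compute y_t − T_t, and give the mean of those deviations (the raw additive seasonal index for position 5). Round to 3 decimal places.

-7.000

Season position 5 occurs at t = 5, 10 (where T_t is defined).
t=5: T_5 = 527.80000; y_5 − T_5 = 521 − 527.80000 = -6.80000
t=10: T_10 = 596.20000; y_10 − T_10 = 589 − 596.20000 = -7.20000
Mean deviation: (-6.80000 + -7.20000) / 2 = -7.000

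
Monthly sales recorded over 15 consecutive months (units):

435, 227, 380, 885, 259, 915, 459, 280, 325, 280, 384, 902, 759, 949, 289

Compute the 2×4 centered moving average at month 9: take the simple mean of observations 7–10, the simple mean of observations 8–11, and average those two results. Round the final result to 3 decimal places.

326.625

Sum over 7–10: 459 + 280 + 325 + 280 = 1344
Sum over 8–11: 280 + 325 + 280 + 384 = 1269
CMA at t=9 = (1344 + 1269) / (2·4) = 2613 / 8 = 326.625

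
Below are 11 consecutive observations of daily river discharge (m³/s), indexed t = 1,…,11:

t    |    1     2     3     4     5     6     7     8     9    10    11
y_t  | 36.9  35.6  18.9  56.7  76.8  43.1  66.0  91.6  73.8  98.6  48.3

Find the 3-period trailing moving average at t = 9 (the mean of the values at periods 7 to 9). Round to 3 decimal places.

77.133

Sum of periods 7–9: 66.0 + 91.6 + 73.8 = 231.4
Divide by 3: 231.4 / 3 = 77.133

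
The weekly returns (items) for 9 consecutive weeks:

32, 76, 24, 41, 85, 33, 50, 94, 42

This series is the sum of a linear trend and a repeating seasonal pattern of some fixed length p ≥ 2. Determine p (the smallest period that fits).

First differences y_{t+1} − y_t: 44, -52, 17, 44, -52, 17, 44, -52, …
The difference pattern repeats every 3 terms and not for any smaller step, so p = 3.

3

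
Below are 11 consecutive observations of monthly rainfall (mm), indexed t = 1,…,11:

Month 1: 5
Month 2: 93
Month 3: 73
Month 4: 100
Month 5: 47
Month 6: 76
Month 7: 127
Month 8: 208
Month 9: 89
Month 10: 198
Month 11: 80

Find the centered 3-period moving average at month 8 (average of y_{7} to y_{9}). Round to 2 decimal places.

141.33

Sum of periods 7–9: 127 + 208 + 89 = 424
Divide by 3: 424 / 3 = 141.33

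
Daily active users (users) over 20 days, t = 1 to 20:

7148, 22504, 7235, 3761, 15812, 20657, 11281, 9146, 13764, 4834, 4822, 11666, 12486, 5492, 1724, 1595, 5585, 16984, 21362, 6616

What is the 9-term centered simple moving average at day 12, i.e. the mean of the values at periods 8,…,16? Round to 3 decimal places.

7281.000

Sum of periods 8–16: 9146 + 13764 + 4834 + 4822 + 11666 + 12486 + 5492 + 1724 + 1595 = 65529
Divide by 9: 65529 / 9 = 7281.000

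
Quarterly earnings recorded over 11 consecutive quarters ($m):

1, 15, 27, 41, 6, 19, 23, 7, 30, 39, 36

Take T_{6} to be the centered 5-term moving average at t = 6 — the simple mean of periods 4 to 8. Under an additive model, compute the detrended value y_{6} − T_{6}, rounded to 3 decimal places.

-0.200

Trend T_6 = (41 + 6 + 19 + 23 + 7) / 5 = 96/5 = 19.20000
Detrended value: 19 − 19.20000 = -0.200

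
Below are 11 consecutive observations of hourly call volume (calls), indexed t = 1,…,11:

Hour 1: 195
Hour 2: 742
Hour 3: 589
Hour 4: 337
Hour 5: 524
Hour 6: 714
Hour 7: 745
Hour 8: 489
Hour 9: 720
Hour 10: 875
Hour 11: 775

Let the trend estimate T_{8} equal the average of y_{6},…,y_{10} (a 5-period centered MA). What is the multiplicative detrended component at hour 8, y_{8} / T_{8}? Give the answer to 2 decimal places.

0.69

Trend T_8 = (714 + 745 + 489 + 720 + 875) / 5 = 3543/5 = 708.6000
Ratio to trend: 489 / 708.6000 = 0.69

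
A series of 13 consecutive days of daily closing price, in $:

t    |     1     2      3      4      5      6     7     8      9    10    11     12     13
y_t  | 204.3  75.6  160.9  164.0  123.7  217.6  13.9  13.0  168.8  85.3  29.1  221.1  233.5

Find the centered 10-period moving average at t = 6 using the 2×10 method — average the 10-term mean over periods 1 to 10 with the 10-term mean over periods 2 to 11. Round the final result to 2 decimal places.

Sum over 1–10: 204.3 + 75.6 + 160.9 + 164.0 + 123.7 + 217.6 + 13.9 + 13.0 + 168.8 + 85.3 = 1227.1
Sum over 2–11: 75.6 + 160.9 + 164.0 + 123.7 + 217.6 + 13.9 + 13.0 + 168.8 + 85.3 + 29.1 = 1051.9
CMA at t=6 = (1227.1 + 1051.9) / (2·10) = 2279.0 / 20 = 113.95

113.95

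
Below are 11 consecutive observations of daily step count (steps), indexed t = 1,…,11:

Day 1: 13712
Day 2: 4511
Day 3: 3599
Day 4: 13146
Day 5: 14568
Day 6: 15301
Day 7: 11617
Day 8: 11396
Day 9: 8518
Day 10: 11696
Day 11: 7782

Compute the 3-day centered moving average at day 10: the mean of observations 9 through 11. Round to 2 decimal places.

Sum of periods 9–11: 8518 + 11696 + 7782 = 27996
Divide by 3: 27996 / 3 = 9332.00

9332.00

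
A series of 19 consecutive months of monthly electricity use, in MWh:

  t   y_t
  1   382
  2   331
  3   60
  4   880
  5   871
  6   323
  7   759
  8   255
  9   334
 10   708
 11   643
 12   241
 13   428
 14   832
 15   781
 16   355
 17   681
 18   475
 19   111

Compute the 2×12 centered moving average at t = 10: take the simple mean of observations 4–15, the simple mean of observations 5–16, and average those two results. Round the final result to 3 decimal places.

Sum over 4–15: 880 + 871 + 323 + 759 + 255 + 334 + 708 + 643 + 241 + 428 + 832 + 781 = 7055
Sum over 5–16: 871 + 323 + 759 + 255 + 334 + 708 + 643 + 241 + 428 + 832 + 781 + 355 = 6530
CMA at t=10 = (7055 + 6530) / (2·12) = 13585 / 24 = 566.042

566.042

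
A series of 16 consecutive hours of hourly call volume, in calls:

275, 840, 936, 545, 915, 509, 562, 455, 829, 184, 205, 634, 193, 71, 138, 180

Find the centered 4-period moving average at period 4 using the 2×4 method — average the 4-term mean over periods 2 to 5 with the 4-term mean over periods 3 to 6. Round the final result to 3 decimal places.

767.625

Sum over 2–5: 840 + 936 + 545 + 915 = 3236
Sum over 3–6: 936 + 545 + 915 + 509 = 2905
CMA at t=4 = (3236 + 2905) / (2·4) = 6141 / 8 = 767.625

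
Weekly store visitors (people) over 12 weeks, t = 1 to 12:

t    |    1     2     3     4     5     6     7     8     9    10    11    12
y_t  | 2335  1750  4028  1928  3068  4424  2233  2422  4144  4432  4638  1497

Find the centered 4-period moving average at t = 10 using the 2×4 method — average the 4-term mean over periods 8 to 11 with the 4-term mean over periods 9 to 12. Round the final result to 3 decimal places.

Sum over 8–11: 2422 + 4144 + 4432 + 4638 = 15636
Sum over 9–12: 4144 + 4432 + 4638 + 1497 = 14711
CMA at t=10 = (15636 + 14711) / (2·4) = 30347 / 8 = 3793.375

3793.375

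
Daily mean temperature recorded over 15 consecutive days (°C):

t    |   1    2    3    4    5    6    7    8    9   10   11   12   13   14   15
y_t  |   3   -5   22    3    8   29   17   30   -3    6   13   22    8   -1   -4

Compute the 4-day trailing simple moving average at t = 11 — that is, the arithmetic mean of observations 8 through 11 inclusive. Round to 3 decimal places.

Sum of periods 8–11: 30 + (-3) + 6 + 13 = 46
Divide by 4: 46 / 4 = 11.500

11.500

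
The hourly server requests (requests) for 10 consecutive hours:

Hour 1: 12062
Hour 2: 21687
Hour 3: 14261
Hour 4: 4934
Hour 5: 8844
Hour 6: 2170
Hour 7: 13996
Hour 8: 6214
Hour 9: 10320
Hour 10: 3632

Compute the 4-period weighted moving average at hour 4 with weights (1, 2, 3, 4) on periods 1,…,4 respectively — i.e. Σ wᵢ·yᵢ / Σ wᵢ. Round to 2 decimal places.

Weighted sum: 1·12062 + 2·21687 + 3·14261 + 4·4934 = 12062 + 43374 + 42783 + 19736 = 117955
Weight total: 1 + 2 + 3 + 4 = 10
WMA = 117955 / 10 = 11795.50

11795.50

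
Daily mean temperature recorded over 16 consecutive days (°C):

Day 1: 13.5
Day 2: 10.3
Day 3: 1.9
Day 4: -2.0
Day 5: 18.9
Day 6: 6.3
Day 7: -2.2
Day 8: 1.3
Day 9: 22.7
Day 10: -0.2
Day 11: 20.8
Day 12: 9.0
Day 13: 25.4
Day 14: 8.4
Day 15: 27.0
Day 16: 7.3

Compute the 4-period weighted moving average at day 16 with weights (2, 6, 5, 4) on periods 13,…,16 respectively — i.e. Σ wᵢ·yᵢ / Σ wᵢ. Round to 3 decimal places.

Weighted sum: 2·25.4 + 6·8.4 + 5·27.0 + 4·7.3 = 50.8 + 50.4 + 135.0 + 29.2 = 265.4
Weight total: 2 + 6 + 5 + 4 = 17
WMA = 265.4 / 17 = 15.612

15.612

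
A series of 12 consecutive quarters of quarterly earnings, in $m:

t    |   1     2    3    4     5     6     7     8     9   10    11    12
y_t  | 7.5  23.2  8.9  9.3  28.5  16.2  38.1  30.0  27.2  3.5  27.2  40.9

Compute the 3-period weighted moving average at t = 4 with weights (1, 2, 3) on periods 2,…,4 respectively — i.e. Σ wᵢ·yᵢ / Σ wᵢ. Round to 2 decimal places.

Weighted sum: 1·23.2 + 2·8.9 + 3·9.3 = 23.2 + 17.8 + 27.9 = 68.9
Weight total: 1 + 2 + 3 = 6
WMA = 68.9 / 6 = 11.48

11.48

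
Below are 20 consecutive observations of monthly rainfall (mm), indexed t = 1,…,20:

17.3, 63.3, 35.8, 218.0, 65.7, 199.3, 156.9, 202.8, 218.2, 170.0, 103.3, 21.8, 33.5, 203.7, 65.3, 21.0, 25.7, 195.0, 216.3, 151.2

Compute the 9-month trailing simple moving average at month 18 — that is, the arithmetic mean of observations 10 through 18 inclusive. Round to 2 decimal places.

93.26

Sum of periods 10–18: 170.0 + 103.3 + 21.8 + 33.5 + 203.7 + 65.3 + 21.0 + 25.7 + 195.0 = 839.3
Divide by 9: 839.3 / 9 = 93.26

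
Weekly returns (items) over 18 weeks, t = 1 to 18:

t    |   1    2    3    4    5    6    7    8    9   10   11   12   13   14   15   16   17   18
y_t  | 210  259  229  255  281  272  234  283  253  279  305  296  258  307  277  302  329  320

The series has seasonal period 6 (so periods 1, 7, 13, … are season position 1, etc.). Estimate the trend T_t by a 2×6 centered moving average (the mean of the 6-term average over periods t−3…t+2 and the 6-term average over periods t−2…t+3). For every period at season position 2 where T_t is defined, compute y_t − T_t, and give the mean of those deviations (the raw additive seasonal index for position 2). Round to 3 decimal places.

Season position 2 occurs at t = 8, 14 (where T_t is defined).
t=8: T_8 = 269.00000; y_8 − T_8 = 283 − 269.00000 = 14.00000
t=14: T_14 = 292.83333; y_14 − T_14 = 307 − 292.83333 = 14.16667
Mean deviation: (14.00000 + 14.16667) / 2 = 14.083

14.083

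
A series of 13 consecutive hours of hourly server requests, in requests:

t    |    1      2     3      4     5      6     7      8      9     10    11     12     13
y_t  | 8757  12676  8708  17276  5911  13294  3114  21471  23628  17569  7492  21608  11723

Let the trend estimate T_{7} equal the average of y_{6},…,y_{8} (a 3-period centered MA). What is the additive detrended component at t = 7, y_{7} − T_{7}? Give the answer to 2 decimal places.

Trend T_7 = (13294 + 3114 + 21471) / 3 = 37879/3 = 12626.3333
Detrended value: 3114 − 12626.3333 = -9512.33

-9512.33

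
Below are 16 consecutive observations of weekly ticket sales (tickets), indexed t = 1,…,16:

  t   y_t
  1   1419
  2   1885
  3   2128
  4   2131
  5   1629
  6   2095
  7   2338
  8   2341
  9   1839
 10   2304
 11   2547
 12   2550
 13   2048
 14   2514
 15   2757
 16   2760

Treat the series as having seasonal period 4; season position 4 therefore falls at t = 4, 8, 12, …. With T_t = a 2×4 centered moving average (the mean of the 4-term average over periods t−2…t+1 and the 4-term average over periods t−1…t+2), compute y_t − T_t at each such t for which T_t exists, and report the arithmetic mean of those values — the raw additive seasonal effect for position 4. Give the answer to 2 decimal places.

Season position 4 occurs at t = 4, 8, 12 (where T_t is defined).
t=4: T_4 = 1969.5000; y_4 − T_4 = 2131 − 1969.5000 = 161.5000
t=8: T_8 = 2179.3750; y_8 − T_8 = 2341 − 2179.3750 = 161.6250
t=12: T_12 = 2388.5000; y_12 − T_12 = 2550 − 2388.5000 = 161.5000
Mean deviation: (161.5000 + 161.6250 + 161.5000) / 3 = 161.54

161.54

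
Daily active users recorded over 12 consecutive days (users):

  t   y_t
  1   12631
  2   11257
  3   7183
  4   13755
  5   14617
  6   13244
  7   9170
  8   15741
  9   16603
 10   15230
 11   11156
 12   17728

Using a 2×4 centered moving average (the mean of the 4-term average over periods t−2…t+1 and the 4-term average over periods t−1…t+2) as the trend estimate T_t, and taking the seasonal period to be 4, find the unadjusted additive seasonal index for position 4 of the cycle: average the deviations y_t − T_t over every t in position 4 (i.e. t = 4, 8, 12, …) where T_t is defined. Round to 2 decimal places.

Season position 4 occurs at t = 4, 8 (where T_t is defined).
t=4: T_4 = 11951.3750; y_4 − T_4 = 13755 − 11951.3750 = 1803.6250
t=8: T_8 = 13937.7500; y_8 − T_8 = 15741 − 13937.7500 = 1803.2500
Mean deviation: (1803.6250 + 1803.2500) / 2 = 1803.44

1803.44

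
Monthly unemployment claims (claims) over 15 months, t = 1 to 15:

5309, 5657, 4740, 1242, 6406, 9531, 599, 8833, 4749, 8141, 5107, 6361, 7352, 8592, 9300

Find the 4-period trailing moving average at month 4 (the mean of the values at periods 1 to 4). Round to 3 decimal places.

Sum of periods 1–4: 5309 + 5657 + 4740 + 1242 = 16948
Divide by 4: 16948 / 4 = 4237.000

4237.000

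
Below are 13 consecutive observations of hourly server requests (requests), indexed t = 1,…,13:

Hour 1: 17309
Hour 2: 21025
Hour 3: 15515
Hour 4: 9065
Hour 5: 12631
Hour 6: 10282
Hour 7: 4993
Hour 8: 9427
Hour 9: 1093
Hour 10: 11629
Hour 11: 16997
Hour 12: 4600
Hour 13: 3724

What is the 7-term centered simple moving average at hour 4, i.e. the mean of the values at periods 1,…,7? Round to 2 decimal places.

Sum of periods 1–7: 17309 + 21025 + 15515 + 9065 + 12631 + 10282 + 4993 = 90820
Divide by 7: 90820 / 7 = 12974.29

12974.29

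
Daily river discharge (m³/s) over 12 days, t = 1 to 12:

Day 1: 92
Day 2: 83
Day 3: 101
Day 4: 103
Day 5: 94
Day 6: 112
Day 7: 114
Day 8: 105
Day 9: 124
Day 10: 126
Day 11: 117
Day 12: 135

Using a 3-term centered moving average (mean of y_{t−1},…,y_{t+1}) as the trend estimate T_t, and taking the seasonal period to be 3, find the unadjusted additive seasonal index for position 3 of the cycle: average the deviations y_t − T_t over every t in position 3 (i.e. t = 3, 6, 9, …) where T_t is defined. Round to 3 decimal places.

Season position 3 occurs at t = 3, 6, 9 (where T_t is defined).
t=3: T_3 = 95.66667; y_3 − T_3 = 101 − 95.66667 = 5.33333
t=6: T_6 = 106.66667; y_6 − T_6 = 112 − 106.66667 = 5.33333
t=9: T_9 = 118.33333; y_9 − T_9 = 124 − 118.33333 = 5.66667
Mean deviation: (5.33333 + 5.33333 + 5.66667) / 3 = 5.444

5.444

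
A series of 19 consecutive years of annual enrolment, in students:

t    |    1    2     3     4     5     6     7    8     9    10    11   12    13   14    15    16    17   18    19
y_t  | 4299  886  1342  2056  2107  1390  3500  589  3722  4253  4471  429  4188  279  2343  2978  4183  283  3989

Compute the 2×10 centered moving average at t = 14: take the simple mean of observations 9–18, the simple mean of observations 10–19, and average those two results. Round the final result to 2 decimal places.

Sum over 9–18: 3722 + 4253 + 4471 + 429 + 4188 + 279 + 2343 + 2978 + 4183 + 283 = 27129
Sum over 10–19: 4253 + 4471 + 429 + 4188 + 279 + 2343 + 2978 + 4183 + 283 + 3989 = 27396
CMA at t=14 = (27129 + 27396) / (2·10) = 54525 / 20 = 2726.25

2726.25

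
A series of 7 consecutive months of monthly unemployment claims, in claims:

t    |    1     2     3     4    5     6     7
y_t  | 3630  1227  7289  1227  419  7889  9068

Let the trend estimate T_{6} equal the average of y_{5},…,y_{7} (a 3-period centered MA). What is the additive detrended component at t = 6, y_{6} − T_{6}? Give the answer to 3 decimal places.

2097.000

Trend T_6 = (419 + 7889 + 9068) / 3 = 17376/3 = 5792.00000
Detrended value: 7889 − 5792.00000 = 2097.000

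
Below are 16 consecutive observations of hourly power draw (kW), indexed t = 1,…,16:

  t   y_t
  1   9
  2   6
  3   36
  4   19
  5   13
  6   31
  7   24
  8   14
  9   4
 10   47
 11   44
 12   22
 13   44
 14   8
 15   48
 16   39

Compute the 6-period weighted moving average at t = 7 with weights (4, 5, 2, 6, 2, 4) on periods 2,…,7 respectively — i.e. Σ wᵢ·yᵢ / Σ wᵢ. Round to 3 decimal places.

Weighted sum: 4·6 + 5·36 + 2·19 + 6·13 + 2·31 + 4·24 = 24 + 180 + 38 + 78 + 62 + 96 = 478
Weight total: 4 + 5 + 2 + 6 + 2 + 4 = 23
WMA = 478 / 23 = 20.783

20.783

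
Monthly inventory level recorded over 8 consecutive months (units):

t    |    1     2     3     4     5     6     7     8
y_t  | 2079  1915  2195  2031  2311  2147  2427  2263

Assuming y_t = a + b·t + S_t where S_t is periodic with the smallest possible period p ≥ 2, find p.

2

First differences y_{t+1} − y_t: -164, 280, -164, 280, -164, 280, …
The difference pattern repeats every 2 terms and not for any smaller step, so p = 2.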